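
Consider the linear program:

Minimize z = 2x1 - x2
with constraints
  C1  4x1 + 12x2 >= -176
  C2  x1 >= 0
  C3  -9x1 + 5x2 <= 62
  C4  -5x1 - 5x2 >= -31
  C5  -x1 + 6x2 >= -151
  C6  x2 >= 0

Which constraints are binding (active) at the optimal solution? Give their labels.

C2 and C4

Extreme points and z = 2x1 - x2:
  (0, 31/5) → z = -31/5
  (0, 0) → z = 0
  (31/5, 0) → z = 62/5

The minimum is at (0, 31/5). Substituting into each constraint, equality holds for C2 and C4; the remaining constraints have slack.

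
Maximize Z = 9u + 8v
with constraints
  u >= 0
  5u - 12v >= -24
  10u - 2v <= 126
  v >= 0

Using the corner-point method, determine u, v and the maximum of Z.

Vertices and Z = 9u + 8v:
  (0, 2) → Z = 16
  (0, 0) → Z = 0
  (156/11, 87/11) → Z = 2100/11
  (63/5, 0) → Z = 567/5

u = 156/11, v = 87/11, maximum Z = 2100/11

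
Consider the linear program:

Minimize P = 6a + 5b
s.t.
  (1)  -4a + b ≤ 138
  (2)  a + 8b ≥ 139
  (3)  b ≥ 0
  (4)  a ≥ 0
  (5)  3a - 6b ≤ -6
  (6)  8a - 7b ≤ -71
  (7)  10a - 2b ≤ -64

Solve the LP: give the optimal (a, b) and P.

a = 0, b = 32, minimum P = 160

The optimum lies where a = 0 and 10a - 2b = -64.
Solving simultaneously gives a = 0, b = 32.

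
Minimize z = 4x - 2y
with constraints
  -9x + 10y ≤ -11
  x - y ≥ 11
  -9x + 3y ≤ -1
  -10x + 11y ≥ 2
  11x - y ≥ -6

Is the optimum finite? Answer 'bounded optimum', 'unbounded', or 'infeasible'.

infeasible

The boundaries -9x + 10y = -11 and x - y = 11 meet at (99, 88), but that point violates -10x + 11y ≥ 2. Every candidate vertex is excluded by some other constraint, so the feasible region is empty.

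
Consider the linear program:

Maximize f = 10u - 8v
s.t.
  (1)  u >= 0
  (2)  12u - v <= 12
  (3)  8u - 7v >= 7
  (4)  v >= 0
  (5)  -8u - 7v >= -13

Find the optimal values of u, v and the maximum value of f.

u = 1, v = 0, maximum f = 10

The optimum lies where 12u - v = 12 and v = 0.
Solving simultaneously gives u = 1, v = 0.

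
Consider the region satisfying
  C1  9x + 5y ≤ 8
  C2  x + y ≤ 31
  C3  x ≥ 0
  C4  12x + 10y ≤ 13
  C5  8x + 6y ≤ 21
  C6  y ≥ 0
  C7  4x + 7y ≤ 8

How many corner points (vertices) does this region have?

5

Of the 21 pairwise boundary intersections, those satisfying every inequality are:
  (1/2, 7/10)
  (8/9, 0)
  (0, 0)
  (0, 8/7)
  (1/4, 1)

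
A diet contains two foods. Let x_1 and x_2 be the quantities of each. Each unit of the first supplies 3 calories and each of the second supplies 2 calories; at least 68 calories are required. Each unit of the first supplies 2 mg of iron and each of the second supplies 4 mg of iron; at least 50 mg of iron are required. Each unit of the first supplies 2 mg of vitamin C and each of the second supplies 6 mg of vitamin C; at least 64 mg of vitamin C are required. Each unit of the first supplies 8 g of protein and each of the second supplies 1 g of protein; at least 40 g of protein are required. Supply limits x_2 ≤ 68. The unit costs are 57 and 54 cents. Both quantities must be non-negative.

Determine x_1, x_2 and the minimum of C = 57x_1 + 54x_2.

Extreme points and C = 57x_1 + 54x_2:
  (0, 40) → C = 2160
  (0, 68) → C = 3672
  (32, 0) → C = 1824
  (20, 4) → C = 1356
  (12/13, 424/13) → C = 23580/13
The feasible region is unbounded (it extends along (1, 0)), but C strictly increases along every unbounded feasible direction, so there is no improving ray and the minimum is attained at a vertex.

x_1 = 20, x_2 = 4, minimum C = 1356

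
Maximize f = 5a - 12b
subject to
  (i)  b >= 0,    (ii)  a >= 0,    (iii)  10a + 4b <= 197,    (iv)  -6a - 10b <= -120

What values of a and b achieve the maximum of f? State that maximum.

a = 745/38, b = 9/38, maximum f = 3617/38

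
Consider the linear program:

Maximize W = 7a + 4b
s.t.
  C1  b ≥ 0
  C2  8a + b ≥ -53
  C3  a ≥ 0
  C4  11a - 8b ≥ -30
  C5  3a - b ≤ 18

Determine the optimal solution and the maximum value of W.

Feasible corners and W = 7a + 4b:
  (0, 0) → W = 0
  (6, 0) → W = 42
  (0, 15/4) → W = 15
  (174/13, 288/13) → W = 2370/13

The binding constraints are 11a - 8b = -30 and 3a - b = 18.
Solving simultaneously gives a = 174/13, b = 288/13.

a = 174/13, b = 288/13, maximum W = 2370/13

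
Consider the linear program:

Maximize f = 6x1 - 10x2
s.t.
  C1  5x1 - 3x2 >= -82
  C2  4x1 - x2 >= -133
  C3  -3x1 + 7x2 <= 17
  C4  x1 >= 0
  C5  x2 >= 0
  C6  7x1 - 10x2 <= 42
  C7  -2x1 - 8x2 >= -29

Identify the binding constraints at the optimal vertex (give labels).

C5 and C6

Extreme points and f = 6x1 - 10x2:
  (0, 17/7) → f = -170/7
  (67/38, 121/38) → f = -404/19
  (0, 0) → f = 0
  (6, 0) → f = 36
  (313/38, 119/76) → f = 1283/38

The maximum is at (6, 0). Substituting into each constraint, equality holds for C5 and C6; the remaining constraints have slack.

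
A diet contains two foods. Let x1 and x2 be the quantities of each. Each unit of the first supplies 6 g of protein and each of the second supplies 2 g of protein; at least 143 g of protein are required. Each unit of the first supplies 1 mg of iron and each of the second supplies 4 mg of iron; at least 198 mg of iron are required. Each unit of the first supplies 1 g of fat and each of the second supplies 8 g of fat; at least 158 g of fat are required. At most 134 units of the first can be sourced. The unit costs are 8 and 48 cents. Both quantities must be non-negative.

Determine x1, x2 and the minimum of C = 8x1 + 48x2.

x1 = 134, x2 = 16, minimum C = 1840

Feasible corners and C = 8x1 + 48x2:
  (0, 143/2) → C = 3432
  (8, 95/2) → C = 2344
  (134, 16) → C = 1840
The feasible region is unbounded (it extends along (0, 1)), but C strictly increases along every unbounded feasible direction, so there is no improving ray and the minimum is attained at a vertex.

The optimum lies where x1 + 4x2 = 198 and x1 = 134.
Solving simultaneously gives x1 = 134, x2 = 16.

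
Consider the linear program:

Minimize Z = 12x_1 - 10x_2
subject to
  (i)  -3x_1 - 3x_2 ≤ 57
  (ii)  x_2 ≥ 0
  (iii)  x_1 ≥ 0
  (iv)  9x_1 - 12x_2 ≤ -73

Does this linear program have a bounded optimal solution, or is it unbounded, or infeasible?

unbounded

From the feasible point (0, 73/12), moving in the direction (0, 1) keeps every constraint satisfied while Z decreases without bound.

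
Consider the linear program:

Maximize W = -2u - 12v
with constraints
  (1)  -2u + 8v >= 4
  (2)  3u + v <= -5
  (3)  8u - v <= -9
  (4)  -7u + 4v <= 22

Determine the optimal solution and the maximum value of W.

u = -10/3, v = -1/3, maximum W = 32/3

Extreme points and W = -2u - 12v:
  (-22/13, 1/13) → W = 32/13
  (-10/3, -1/3) → W = 32/3
  (-42/19, 31/19) → W = -288/19

The binding constraints are -2u + 8v = 4 and -7u + 4v = 22.
Solving simultaneously gives u = -10/3, v = -1/3.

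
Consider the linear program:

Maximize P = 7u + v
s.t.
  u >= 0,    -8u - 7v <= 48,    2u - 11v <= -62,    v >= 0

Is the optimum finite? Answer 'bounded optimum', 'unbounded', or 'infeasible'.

unbounded

From the feasible point (0, 62/11), moving in the direction (0, 1) keeps every constraint satisfied while P increases without bound.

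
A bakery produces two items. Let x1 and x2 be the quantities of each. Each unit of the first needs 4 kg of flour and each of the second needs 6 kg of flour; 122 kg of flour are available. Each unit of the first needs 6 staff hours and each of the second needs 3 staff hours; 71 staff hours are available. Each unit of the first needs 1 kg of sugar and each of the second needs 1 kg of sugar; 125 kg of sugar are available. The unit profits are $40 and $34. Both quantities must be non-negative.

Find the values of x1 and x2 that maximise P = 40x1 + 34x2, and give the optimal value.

x1 = 5/2, x2 = 56/3, maximum P = 2204/3

Corner points and P = 40x1 + 34x2:
  (0, 0) → P = 0
  (0, 61/3) → P = 2074/3
  (71/6, 0) → P = 1420/3
  (5/2, 56/3) → P = 2204/3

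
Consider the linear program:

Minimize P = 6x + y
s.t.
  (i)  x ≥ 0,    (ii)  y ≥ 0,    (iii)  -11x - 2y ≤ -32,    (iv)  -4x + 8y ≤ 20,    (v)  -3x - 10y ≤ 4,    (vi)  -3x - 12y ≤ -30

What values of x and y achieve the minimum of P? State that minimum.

Corner points and P = 6x + y:
  (10, 0) → P = 60
  (9/4, 29/8) → P = 137/8
  (18/7, 13/7) → P = 121/7
The feasible region is unbounded (it extends along (2, 1), (1, 0)), but P strictly increases along every unbounded feasible direction, so there is no improving ray and the minimum is attained at a vertex.

The binding constraints are -11x - 2y = -32 and -4x + 8y = 20.
Solving simultaneously gives x = 9/4, y = 29/8.

x = 9/4, y = 29/8, minimum P = 137/8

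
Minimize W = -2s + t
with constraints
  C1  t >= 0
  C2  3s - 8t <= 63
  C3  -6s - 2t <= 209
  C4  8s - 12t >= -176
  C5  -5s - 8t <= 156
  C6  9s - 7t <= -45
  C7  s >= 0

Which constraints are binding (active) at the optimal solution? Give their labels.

C4 and C6

Extreme points and W = -2s + t:
  (173/13, 306/13) → W = -40/13
  (0, 44/3) → W = 44/3
  (0, 45/7) → W = 45/7

The minimum is at (173/13, 306/13). Substituting into each constraint, equality holds for C4 and C6; the remaining constraints have slack.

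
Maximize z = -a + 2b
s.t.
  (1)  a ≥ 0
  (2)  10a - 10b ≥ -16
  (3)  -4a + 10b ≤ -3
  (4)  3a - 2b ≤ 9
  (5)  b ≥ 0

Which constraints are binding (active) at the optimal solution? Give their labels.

(3) and (5)

Corner points and z = -a + 2b:
  (42/11, 27/22) → z = -15/11
  (3/4, 0) → z = -3/4
  (3, 0) → z = -3

The maximum is at (3/4, 0). Substituting into each constraint, equality holds for (3) and (5); the remaining constraints have slack.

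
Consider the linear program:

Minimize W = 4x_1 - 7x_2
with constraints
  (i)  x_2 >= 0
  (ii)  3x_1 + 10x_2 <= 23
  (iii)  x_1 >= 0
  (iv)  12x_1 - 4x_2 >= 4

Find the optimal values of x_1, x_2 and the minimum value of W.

Vertices and W = 4x_1 - 7x_2:
  (23/3, 0) → W = 92/3
  (1/3, 0) → W = 4/3
  (1, 2) → W = -10

x_1 = 1, x_2 = 2, minimum W = -10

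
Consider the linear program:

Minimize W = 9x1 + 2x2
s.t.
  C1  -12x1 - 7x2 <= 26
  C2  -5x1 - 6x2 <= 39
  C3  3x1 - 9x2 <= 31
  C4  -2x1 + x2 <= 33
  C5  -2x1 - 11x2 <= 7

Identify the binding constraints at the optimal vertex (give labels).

C1 and C4

Extreme points and W = 9x1 + 2x2:
  (-257/26, 172/13) → W = -125/2
  (-237/118, -16/59) → W = -2197/118
  (278/51, -83/51) → W = 2336/51
The feasible region is unbounded (it extends along (1, 2), (3, 1)), but W strictly increases along every unbounded feasible direction, so there is no improving ray and the minimum is attained at a vertex.

The minimum is at (-257/26, 172/13). Substituting into each constraint, equality holds for C1 and C4; the remaining constraints have slack.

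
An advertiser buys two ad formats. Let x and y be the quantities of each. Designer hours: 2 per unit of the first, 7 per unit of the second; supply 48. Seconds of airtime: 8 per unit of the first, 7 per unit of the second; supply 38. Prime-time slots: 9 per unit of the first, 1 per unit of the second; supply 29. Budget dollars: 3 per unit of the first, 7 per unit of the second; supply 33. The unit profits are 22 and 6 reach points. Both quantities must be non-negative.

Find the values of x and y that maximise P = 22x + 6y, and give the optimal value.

x = 3, y = 2, maximum P = 78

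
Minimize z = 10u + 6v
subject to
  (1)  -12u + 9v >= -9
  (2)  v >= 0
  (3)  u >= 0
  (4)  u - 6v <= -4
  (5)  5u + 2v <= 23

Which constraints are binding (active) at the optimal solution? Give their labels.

Feasible corners and z = 10u + 6v:
  (10/7, 19/21) → z = 138/7
  (75/23, 77/23) → z = 1212/23
  (0, 2/3) → z = 4
  (0, 23/2) → z = 69

The minimum is at (0, 2/3). Substituting into each constraint, equality holds for (3) and (4); the remaining constraints have slack.

(3) and (4)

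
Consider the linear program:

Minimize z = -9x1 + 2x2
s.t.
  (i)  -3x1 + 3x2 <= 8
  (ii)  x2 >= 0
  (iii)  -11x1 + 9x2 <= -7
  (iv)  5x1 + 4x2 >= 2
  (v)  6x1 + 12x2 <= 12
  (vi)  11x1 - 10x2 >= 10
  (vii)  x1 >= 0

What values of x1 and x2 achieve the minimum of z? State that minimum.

Feasible corners and z = -9x1 + 2x2:
  (2, 0) → z = -18
  (10/11, 0) → z = -90/11
  (5/4, 3/8) → z = -21/2

The binding constraints are x2 = 0 and 6x1 + 12x2 = 12.
Solving simultaneously gives x1 = 2, x2 = 0.

x1 = 2, x2 = 0, minimum z = -18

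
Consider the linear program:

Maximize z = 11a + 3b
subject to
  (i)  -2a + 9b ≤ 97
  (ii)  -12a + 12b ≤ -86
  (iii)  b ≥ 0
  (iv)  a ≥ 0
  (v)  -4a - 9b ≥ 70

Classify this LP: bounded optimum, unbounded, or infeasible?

The boundaries -2a + 9b = 97 and -12a + 12b = -86 meet at (323/14, 334/21), but that point violates -4a - 9b ≥ 70. Every candidate vertex is excluded by some other constraint, so the feasible region is empty.

infeasible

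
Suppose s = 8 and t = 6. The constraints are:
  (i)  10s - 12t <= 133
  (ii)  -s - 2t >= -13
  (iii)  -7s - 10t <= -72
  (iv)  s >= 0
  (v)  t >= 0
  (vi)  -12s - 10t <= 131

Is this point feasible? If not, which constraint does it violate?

Constraint (ii): -s - 2t = -20, which is not ≥ -13. All other constraints are satisfied.

not feasible — violates (ii)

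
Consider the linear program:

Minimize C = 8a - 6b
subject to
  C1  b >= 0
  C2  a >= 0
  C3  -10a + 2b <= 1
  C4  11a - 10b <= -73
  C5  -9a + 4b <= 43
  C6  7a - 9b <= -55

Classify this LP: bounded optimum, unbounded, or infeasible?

From the feasible point (68/39, 719/78), moving in the direction (4, 9) keeps every constraint satisfied while C decreases without bound.

unbounded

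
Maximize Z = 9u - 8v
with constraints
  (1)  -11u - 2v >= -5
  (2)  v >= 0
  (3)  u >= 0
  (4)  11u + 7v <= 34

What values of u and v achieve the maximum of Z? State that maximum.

Extreme points and Z = 9u - 8v:
  (5/11, 0) → Z = 45/11
  (0, 5/2) → Z = -20
  (0, 0) → Z = 0

At the optimal vertex, -11u - 2v = -5 and v = 0.
Solving simultaneously gives u = 5/11, v = 0.

u = 5/11, v = 0, maximum Z = 45/11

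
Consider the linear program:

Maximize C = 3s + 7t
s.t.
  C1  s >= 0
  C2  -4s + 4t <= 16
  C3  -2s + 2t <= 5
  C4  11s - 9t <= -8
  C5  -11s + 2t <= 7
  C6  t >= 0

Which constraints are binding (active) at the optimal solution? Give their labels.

Extreme points and C = 3s + 7t:
  (0, 5/2) → C = 35/2
  (0, 8/9) → C = 56/9
  (29/4, 39/4) → C = 90

The maximum is at (29/4, 39/4). Substituting into each constraint, equality holds for C3 and C4; the remaining constraints have slack.

C3 and C4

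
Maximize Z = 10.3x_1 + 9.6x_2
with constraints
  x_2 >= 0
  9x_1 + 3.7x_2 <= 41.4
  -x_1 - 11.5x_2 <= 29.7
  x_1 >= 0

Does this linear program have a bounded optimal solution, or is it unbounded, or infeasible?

bounded optimum

Extreme points and Z = 10.3x_1 + 9.6x_2:
  (4.6, 0) → Z = 47.38
  (0, 0) → Z = 0
  (0, 414/37) → Z = 19872/185
The feasible region has finitely many vertices and no improving ray; the maximum is 19872/185 at (0, 414/37).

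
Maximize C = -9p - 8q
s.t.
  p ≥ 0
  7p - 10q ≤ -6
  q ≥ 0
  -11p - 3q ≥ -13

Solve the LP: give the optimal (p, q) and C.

Vertices and C = -9p - 8q:
  (0, 3/5) → C = -24/5
  (0, 13/3) → C = -104/3
  (112/131, 157/131) → C = -2264/131

The binding constraints are p = 0 and 7p - 10q = -6.
Solving simultaneously gives p = 0, q = 3/5.

p = 0, q = 3/5, maximum C = -24/5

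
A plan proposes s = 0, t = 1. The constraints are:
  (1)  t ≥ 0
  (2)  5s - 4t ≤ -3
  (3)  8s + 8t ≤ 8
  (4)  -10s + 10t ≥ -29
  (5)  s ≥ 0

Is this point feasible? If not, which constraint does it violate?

(1): 1 ≥ 0 ✓
(2): -4 ≤ -3 ✓
(3): 8 ≤ 8 ✓
(4): 10 ≥ -29 ✓
(5): 0 ≥ 0 ✓

feasible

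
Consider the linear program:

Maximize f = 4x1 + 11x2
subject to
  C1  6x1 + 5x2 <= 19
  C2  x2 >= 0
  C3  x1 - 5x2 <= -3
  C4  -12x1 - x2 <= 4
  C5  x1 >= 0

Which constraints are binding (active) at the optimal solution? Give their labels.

C1 and C5

Corner points and f = 4x1 + 11x2:
  (16/7, 37/35) → f = 727/35
  (0, 19/5) → f = 209/5
  (0, 3/5) → f = 33/5

The maximum is at (0, 19/5). Substituting into each constraint, equality holds for C1 and C5; the remaining constraints have slack.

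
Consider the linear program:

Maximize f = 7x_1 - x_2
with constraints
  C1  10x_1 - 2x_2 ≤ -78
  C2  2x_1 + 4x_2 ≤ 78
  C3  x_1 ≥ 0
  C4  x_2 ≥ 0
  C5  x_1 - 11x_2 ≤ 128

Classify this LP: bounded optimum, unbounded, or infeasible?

infeasible

The boundaries 10x_1 - 2x_2 = -78 and 2x_1 + 4x_2 = 78 meet at (-39/11, 234/11), but that point violates x_1 ≥ 0. Every candidate vertex is excluded by some other constraint, so the feasible region is empty.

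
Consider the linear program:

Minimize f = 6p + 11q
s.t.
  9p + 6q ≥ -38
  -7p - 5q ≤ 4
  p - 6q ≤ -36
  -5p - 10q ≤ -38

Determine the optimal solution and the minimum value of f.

Extreme points and f = 6p + 11q:
  (-166/3, 230/3) → f = 1534/3
  (-46/9, 286/45) → f = 1766/45
  (-33/10, 109/20) → f = 803/20
The feasible region is unbounded (it extends along (6, 1), (-2, 3)), but f strictly increases along every unbounded feasible direction, so there is no improving ray and the minimum is attained at a vertex.

At the optimal vertex, -7p - 5q = 4 and -5p - 10q = -38.
Solving simultaneously gives p = -46/9, q = 286/45.

p = -46/9, q = 286/45, minimum f = 1766/45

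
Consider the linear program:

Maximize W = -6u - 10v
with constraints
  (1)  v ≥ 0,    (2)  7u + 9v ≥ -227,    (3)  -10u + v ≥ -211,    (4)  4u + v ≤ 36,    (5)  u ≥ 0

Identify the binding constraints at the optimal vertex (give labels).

(1) and (5)

Feasible corners and W = -6u - 10v:
  (9, 0) → W = -54
  (0, 0) → W = 0
  (0, 36) → W = -360

The maximum is at (0, 0). Substituting into each constraint, equality holds for (1) and (5); the remaining constraints have slack.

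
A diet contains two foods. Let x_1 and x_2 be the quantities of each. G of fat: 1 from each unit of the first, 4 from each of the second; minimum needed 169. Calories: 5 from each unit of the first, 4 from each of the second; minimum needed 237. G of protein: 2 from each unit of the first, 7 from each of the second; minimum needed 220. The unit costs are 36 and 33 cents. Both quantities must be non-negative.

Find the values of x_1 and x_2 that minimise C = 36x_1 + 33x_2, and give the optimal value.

Extreme points and C = 36x_1 + 33x_2:
  (0, 237/4) → C = 7821/4
  (169, 0) → C = 6084
  (17, 38) → C = 1866
The feasible region is unbounded (it extends along (0, 1), (1, 0)), but C strictly increases along every unbounded feasible direction, so there is no improving ray and the minimum is attained at a vertex.

The optimum lies where x_1 + 4x_2 = 169 and 5x_1 + 4x_2 = 237.
Solving simultaneously gives x_1 = 17, x_2 = 38.

x_1 = 17, x_2 = 38, minimum C = 1866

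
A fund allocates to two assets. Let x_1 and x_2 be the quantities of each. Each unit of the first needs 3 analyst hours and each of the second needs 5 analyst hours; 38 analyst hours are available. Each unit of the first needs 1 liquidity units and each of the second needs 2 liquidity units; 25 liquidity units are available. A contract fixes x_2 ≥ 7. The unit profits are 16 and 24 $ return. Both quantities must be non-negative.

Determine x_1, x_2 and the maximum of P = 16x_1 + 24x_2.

Vertices and P = 16x_1 + 24x_2:
  (0, 38/5) → P = 912/5
  (0, 7) → P = 168
  (1, 7) → P = 184

At the optimal vertex, 3x_1 + 5x_2 = 38 and x_2 = 7.
Solving simultaneously gives x_1 = 1, x_2 = 7.

x_1 = 1, x_2 = 7, maximum P = 184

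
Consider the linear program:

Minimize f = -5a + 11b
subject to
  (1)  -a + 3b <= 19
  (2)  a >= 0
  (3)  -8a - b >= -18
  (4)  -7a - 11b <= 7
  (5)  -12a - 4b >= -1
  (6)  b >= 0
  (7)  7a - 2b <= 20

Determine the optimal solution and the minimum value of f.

a = 1/12, b = 0, minimum f = -5/12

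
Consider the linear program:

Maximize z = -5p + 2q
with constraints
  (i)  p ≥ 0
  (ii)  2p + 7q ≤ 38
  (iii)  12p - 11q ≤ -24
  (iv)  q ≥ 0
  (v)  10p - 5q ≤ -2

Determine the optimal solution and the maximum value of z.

p = 0, q = 38/7, maximum z = 76/7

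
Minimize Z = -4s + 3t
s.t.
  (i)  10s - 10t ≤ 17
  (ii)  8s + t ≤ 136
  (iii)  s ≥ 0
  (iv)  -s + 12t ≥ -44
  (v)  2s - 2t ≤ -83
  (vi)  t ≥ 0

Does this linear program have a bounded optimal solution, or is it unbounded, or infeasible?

bounded optimum

Vertices and Z = -4s + 3t:
  (0, 136) → Z = 408
  (21/2, 52) → Z = 114
  (0, 83/2) → Z = 249/2
The feasible region has finitely many vertices and no improving ray; the minimum is 114 at (21/2, 52).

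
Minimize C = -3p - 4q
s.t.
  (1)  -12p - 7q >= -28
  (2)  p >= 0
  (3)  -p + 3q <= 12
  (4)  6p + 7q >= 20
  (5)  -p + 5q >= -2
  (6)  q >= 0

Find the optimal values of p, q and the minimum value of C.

Vertices and C = -3p - 4q:
  (0, 4) → C = -16
  (4/3, 12/7) → C = -76/7
  (0, 20/7) → C = -80/7

p = 0, q = 4, minimum C = -16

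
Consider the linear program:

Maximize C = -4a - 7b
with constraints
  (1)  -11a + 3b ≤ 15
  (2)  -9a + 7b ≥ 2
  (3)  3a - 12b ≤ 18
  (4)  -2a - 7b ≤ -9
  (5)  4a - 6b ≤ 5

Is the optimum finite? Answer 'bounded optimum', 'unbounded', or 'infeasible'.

bounded optimum

Feasible corners and C = -4a - 7b:
  (-78/83, 129/83) → C = -591/83
  (7/11, 85/77) → C = -113/11
The feasible region has finitely many vertices and no improving ray; the maximum is -591/83 at (-78/83, 129/83).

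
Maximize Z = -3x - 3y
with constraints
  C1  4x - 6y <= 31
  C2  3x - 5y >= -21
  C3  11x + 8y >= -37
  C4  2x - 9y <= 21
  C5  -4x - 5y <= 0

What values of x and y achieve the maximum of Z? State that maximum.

x = -3, y = 12/5, maximum Z = 9/5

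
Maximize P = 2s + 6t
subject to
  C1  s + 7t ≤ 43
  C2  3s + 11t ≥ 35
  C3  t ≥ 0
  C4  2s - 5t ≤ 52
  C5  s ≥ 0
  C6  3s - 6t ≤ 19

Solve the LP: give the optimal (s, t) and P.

s = 391/27, t = 110/27, maximum P = 1442/27

At the optimal vertex, s + 7t = 43 and 3s - 6t = 19.
Solving simultaneously gives s = 391/27, t = 110/27.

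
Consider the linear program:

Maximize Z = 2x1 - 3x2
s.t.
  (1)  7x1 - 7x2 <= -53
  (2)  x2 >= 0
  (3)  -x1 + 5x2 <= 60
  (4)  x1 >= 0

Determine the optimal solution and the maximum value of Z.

Feasible corners and Z = 2x1 - 3x2:
  (155/28, 367/28) → Z = -113/4
  (0, 53/7) → Z = -159/7
  (0, 12) → Z = -36

The optimum lies where 7x1 - 7x2 = -53 and x1 = 0.
Solving simultaneously gives x1 = 0, x2 = 53/7.

x1 = 0, x2 = 53/7, maximum Z = -159/7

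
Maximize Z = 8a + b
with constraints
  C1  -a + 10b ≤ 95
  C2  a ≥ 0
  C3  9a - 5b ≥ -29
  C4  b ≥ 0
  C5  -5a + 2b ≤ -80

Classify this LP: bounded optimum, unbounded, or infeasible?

From the feasible point (165/8, 185/16), moving in the direction (10, 1) keeps every constraint satisfied while Z increases without bound.

unbounded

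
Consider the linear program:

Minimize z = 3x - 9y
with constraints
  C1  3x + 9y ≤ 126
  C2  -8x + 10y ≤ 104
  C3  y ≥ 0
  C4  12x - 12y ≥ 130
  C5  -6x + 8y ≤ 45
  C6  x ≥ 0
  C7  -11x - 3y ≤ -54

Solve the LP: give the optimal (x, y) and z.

x = 149/8, y = 187/24, minimum z = -57/4

Vertices and z = 3x - 9y:
  (42, 0) → z = 126
  (149/8, 187/24) → z = -57/4
  (65/6, 0) → z = 65/2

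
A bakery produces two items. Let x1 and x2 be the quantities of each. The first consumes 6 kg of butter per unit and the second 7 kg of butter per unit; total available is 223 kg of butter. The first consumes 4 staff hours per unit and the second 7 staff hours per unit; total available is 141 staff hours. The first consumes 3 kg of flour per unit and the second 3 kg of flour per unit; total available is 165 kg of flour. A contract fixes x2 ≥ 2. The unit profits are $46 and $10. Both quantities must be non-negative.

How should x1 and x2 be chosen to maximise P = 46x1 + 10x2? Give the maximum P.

Corner points and P = 46x1 + 10x2:
  (0, 141/7) → P = 1410/7
  (0, 2) → P = 20
  (127/4, 2) → P = 2961/2

At the optimal vertex, 4x1 + 7x2 = 141 and x2 = 2.
Solving simultaneously gives x1 = 127/4, x2 = 2.

x1 = 127/4, x2 = 2, maximum P = 2961/2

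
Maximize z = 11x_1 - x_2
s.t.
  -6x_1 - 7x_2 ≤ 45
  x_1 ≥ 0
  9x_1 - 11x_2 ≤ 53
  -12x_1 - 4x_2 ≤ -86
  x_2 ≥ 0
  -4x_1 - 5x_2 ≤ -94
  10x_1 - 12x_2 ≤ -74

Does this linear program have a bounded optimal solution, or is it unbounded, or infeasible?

From the feasible point (0, 43/2), moving in the direction (12, 10) keeps every constraint satisfied while z increases without bound.

unbounded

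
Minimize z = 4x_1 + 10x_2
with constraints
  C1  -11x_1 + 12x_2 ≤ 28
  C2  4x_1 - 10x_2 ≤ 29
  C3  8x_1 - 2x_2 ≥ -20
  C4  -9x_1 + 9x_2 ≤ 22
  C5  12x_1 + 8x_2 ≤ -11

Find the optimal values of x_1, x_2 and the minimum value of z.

x_1 = -43/12, x_2 = -13/3, minimum z = -173/3

Feasible corners and z = 4x_1 + 10x_2:
  (-43/12, -13/3) → z = -173/3
  (61/76, -49/19) → z = -429/19
  (-68/27, -2/27) → z = -292/27
  (-55/36, 11/12) → z = 55/18

The binding constraints are 4x_1 - 10x_2 = 29 and 8x_1 - 2x_2 = -20.
Solving simultaneously gives x_1 = -43/12, x_2 = -13/3.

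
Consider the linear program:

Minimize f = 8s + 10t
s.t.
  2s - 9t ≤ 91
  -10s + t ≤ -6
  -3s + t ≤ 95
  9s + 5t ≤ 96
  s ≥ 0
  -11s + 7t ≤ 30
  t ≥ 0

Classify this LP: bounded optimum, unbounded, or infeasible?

Vertices and f = 8s + 10t:
  (72/59, 366/59) → f = 4236/59
  (3/5, 0) → f = 24/5
  (261/59, 663/59) → f = 8718/59
  (32/3, 0) → f = 256/3
The feasible region has finitely many vertices and no improving ray; the minimum is 24/5 at (3/5, 0).

bounded optimum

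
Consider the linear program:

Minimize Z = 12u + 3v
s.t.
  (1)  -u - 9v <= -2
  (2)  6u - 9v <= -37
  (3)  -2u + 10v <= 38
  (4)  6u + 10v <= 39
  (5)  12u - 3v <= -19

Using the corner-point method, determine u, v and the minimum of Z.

Vertices and Z = 12u + 3v:
  (-5, 7/9) → Z = -173/3
  (-23/2, 3/2) → Z = -267/2
  (-2/3, 11/3) → Z = 3

u = -23/2, v = 3/2, minimum Z = -267/2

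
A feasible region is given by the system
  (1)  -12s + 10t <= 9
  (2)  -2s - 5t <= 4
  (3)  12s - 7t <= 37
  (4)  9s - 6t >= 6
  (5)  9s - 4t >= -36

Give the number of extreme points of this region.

Of the 10 pairwise boundary intersections, those satisfying every inequality are:
  (433/36, 46/3)
  (19/3, 17/2)
  (157/74, -61/37)
  (2/19, -16/19)

4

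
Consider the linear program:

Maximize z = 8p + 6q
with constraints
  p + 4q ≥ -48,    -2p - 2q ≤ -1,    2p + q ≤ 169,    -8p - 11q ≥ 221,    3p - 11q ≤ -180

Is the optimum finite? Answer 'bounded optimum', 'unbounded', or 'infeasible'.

infeasible

The boundaries p + 4q = -48 and 3p - 11q = -180 meet at (-1248/23, 36/23), but that point violates -2p - 2q ≤ -1. Every candidate vertex is excluded by some other constraint, so the feasible region is empty.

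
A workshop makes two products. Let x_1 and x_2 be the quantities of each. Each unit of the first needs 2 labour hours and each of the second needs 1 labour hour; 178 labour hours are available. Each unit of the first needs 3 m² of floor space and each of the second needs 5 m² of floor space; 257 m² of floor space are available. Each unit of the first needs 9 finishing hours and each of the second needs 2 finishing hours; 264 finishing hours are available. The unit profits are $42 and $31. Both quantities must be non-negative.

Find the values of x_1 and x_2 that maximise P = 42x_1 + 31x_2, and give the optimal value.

x_1 = 62/3, x_2 = 39, maximum P = 2077

Corner points and P = 42x_1 + 31x_2:
  (0, 0) → P = 0
  (0, 257/5) → P = 7967/5
  (88/3, 0) → P = 1232
  (62/3, 39) → P = 2077

The binding constraints are 3x_1 + 5x_2 = 257 and 9x_1 + 2x_2 = 264.
Solving simultaneously gives x_1 = 62/3, x_2 = 39.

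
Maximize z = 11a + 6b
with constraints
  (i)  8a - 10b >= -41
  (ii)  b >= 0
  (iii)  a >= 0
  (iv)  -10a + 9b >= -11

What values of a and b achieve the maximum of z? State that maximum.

Feasible corners and z = 11a + 6b:
  (0, 41/10) → z = 123/5
  (479/28, 249/14) → z = 8257/28
  (0, 0) → z = 0
  (11/10, 0) → z = 121/10

The optimum lies where 8a - 10b = -41 and -10a + 9b = -11.
Solving simultaneously gives a = 479/28, b = 249/14.

a = 479/28, b = 249/14, maximum z = 8257/28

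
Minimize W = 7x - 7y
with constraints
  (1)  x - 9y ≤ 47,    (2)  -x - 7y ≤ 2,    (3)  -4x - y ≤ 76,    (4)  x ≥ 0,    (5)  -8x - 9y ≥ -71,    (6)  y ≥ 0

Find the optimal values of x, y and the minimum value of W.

x = 0, y = 71/9, minimum W = -497/9

Extreme points and W = 7x - 7y:
  (0, 71/9) → W = -497/9
  (0, 0) → W = 0
  (71/8, 0) → W = 497/8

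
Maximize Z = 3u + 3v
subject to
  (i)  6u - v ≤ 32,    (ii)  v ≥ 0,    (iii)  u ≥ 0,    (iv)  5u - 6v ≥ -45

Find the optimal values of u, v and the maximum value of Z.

Feasible corners and Z = 3u + 3v:
  (16/3, 0) → Z = 16
  (237/31, 430/31) → Z = 2001/31
  (0, 0) → Z = 0
  (0, 15/2) → Z = 45/2

u = 237/31, v = 430/31, maximum Z = 2001/31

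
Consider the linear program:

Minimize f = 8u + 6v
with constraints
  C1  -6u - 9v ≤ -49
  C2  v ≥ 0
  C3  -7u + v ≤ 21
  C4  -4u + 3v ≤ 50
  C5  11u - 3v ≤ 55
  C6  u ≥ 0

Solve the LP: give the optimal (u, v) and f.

u = 0, v = 49/9, minimum f = 98/3

Extreme points and f = 8u + 6v:
  (214/39, 209/117) → f = 710/13
  (0, 49/9) → f = 98/3
  (15, 110/3) → f = 340
  (0, 50/3) → f = 100

The optimum lies where -6u - 9v = -49 and u = 0.
Solving simultaneously gives u = 0, v = 49/9.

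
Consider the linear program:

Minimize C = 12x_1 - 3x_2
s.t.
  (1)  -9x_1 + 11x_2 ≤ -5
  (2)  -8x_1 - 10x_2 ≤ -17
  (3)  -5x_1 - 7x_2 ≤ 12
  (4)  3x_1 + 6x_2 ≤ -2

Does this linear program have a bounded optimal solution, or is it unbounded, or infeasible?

Feasible corners and C = 12x_1 - 3x_2:
  (239/6, -181/6) → C = 1137/2
  (61/9, -67/18) → C = 185/2
The feasible region has finitely many vertices and no improving ray; the minimum is 185/2 at (61/9, -67/18).

bounded optimum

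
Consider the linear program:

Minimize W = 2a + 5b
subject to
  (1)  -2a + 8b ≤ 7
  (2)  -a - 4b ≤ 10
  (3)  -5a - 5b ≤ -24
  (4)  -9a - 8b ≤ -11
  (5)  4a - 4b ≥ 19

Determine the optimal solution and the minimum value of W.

a = 146/15, b = -74/15, minimum W = -26/5

The feasible region is unbounded (it extends along (4, -1), (4, 1)), but W strictly increases along every unbounded feasible direction, so there is no improving ray and the minimum is attained at a vertex.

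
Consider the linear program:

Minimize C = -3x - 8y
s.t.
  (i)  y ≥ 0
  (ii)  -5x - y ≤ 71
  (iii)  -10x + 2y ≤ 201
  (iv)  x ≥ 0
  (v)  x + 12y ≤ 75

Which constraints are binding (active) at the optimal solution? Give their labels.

(i) and (v)

Corner points and C = -3x - 8y:
  (0, 0) → C = 0
  (75, 0) → C = -225
  (0, 25/4) → C = -50

The minimum is at (75, 0). Substituting into each constraint, equality holds for (i) and (v); the remaining constraints have slack.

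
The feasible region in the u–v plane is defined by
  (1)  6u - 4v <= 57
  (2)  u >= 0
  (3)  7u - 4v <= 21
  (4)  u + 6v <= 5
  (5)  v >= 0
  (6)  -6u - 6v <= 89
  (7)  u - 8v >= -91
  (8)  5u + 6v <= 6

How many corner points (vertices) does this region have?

Intersecting each pair of boundary lines and keeping only the points that satisfy every inequality leaves:
  (0, 5/6)
  (0, 0)
  (1/4, 19/24)
  (6/5, 0)

4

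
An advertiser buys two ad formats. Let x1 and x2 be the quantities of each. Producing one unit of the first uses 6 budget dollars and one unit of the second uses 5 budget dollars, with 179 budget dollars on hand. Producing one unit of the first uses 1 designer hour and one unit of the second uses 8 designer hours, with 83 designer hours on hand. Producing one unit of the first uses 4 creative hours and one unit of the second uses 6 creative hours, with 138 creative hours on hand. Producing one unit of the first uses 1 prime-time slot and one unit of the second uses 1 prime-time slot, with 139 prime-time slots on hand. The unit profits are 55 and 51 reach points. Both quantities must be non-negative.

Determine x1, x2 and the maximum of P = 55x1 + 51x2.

Feasible corners and P = 55x1 + 51x2:
  (0, 0) → P = 0
  (0, 83/8) → P = 4233/8
  (179/6, 0) → P = 9845/6
  (24, 7) → P = 1677
  (303/13, 97/13) → P = 21612/13

x1 = 24, x2 = 7, maximum P = 1677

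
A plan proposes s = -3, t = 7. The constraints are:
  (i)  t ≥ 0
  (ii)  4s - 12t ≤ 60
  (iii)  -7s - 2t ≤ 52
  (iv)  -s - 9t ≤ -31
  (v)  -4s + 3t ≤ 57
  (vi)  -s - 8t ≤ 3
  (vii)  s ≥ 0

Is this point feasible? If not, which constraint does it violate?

not feasible — violates (vii)

Constraint (vii): s = -3, which is not ≥ 0. All other constraints are satisfied.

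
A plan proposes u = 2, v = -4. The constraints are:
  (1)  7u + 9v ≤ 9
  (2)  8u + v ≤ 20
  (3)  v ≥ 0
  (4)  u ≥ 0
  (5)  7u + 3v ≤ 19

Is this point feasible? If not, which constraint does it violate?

Constraint (3): v = -4, which is not ≥ 0. All other constraints are satisfied.

not feasible — violates (3)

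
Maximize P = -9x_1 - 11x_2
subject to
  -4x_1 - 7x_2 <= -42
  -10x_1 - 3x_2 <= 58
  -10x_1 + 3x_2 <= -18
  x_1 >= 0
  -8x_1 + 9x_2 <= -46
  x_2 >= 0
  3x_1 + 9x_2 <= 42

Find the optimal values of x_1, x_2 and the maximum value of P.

x_1 = 175/23, x_2 = 38/23, maximum P = -1993/23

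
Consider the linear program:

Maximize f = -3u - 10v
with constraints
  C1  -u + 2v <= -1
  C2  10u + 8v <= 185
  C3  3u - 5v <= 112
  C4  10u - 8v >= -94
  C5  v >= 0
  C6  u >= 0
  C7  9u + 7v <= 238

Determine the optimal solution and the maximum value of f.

Feasible corners and f = -3u - 10v:
  (27/2, 25/4) → f = -103
  (1, 0) → f = -3
  (37/2, 0) → f = -111/2

u = 1, v = 0, maximum f = -3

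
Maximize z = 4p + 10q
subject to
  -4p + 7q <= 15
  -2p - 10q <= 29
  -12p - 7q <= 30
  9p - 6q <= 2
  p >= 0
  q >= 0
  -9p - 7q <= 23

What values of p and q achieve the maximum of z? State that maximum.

Corner points and z = 4p + 10q:
  (8/3, 11/3) → z = 142/3
  (0, 15/7) → z = 150/7
  (2/9, 0) → z = 8/9
  (0, 0) → z = 0

The binding constraints are -4p + 7q = 15 and 9p - 6q = 2.
Solving simultaneously gives p = 8/3, q = 11/3.

p = 8/3, q = 11/3, maximum z = 142/3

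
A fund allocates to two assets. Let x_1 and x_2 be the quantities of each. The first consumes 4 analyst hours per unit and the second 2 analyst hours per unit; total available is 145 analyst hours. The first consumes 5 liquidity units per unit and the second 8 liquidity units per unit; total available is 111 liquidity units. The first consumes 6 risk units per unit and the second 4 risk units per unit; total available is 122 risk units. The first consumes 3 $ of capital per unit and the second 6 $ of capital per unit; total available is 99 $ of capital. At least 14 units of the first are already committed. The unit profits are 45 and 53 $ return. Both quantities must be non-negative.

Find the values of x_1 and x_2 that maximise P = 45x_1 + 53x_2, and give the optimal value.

x_1 = 19, x_2 = 2, maximum P = 961

Vertices and P = 45x_1 + 53x_2:
  (61/3, 0) → P = 915
  (14, 0) → P = 630
  (19, 2) → P = 961
  (14, 41/8) → P = 7213/8

At the optimal vertex, 5x_1 + 8x_2 = 111 and 6x_1 + 4x_2 = 122.
Solving simultaneously gives x_1 = 19, x_2 = 2.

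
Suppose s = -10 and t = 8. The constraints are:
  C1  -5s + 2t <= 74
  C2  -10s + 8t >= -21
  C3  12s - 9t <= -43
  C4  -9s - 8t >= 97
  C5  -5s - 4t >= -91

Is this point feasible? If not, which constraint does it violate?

not feasible — violates C4

Constraint C4: -9s - 8t = 26, which is not ≥ 97. All other constraints are satisfied.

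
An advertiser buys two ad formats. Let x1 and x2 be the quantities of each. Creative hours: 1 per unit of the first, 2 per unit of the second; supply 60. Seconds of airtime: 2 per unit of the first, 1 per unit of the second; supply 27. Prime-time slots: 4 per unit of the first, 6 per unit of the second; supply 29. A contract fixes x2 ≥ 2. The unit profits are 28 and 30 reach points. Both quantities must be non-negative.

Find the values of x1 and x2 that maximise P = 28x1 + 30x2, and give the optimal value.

Feasible corners and P = 28x1 + 30x2:
  (0, 29/6) → P = 145
  (0, 2) → P = 60
  (17/4, 2) → P = 179

x1 = 17/4, x2 = 2, maximum P = 179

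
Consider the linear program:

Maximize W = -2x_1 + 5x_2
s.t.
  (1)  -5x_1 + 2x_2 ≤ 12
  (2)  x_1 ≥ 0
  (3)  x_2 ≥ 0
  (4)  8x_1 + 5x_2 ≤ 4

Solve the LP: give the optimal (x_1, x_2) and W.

x_1 = 0, x_2 = 4/5, maximum W = 4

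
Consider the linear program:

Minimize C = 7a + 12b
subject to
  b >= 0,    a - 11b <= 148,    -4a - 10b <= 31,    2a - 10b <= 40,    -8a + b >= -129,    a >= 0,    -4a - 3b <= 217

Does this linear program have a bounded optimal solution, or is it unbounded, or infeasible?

bounded optimum

Extreme points and C = 7a + 12b:
  (129/8, 0) → C = 903/8
  (0, 0) → C = 0
The feasible region has finitely many vertices and no improving ray; the minimum is 0 at (0, 0).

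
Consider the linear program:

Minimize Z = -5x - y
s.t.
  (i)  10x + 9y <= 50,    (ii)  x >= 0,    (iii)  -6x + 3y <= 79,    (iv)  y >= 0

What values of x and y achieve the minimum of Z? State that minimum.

Corner points and Z = -5x - y:
  (0, 50/9) → Z = -50/9
  (5, 0) → Z = -25
  (0, 0) → Z = 0

The binding constraints are 10x + 9y = 50 and y = 0.
Solving simultaneously gives x = 5, y = 0.

x = 5, y = 0, minimum Z = -25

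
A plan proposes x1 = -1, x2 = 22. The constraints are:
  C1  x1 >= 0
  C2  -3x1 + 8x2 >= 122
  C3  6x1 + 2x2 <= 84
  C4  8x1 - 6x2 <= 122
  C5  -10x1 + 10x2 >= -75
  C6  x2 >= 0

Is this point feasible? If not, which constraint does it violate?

not feasible — violates C1

Constraint C1: x1 = -1, which is not ≥ 0. All other constraints are satisfied.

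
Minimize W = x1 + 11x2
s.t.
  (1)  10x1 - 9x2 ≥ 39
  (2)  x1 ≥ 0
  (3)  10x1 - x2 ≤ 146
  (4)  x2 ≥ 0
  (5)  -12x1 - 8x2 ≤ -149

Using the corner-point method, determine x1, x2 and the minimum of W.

x1 = 149/12, x2 = 0, minimum W = 149/12

Corner points and W = x1 + 11x2:
  (255/16, 107/8) → W = 2609/16
  (1653/188, 511/94) → W = 12895/188
  (73/5, 0) → W = 73/5
  (149/12, 0) → W = 149/12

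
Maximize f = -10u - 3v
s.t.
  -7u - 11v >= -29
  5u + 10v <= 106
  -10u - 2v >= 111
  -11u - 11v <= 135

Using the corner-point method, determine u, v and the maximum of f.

u = -41, v = 316/11, maximum f = 3562/11

Vertices and f = -10u - 3v:
  (-1279/96, 1067/96) → f = 9589/96
  (-41, 316/11) → f = 3562/11
  (-951/88, -129/88) → f = 9897/88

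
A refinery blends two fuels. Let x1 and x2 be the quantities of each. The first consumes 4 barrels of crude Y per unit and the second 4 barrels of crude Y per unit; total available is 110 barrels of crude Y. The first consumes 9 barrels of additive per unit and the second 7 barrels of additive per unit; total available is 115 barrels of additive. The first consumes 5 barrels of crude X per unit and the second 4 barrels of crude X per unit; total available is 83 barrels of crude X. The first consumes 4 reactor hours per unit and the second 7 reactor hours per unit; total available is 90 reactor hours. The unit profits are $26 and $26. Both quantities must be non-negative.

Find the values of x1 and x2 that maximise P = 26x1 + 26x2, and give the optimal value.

x1 = 5, x2 = 10, maximum P = 390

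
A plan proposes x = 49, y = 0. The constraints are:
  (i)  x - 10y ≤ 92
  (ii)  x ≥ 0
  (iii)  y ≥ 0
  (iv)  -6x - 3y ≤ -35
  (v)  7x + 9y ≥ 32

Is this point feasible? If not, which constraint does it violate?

feasible

(i): 49 ≤ 92 ✓
(ii): 49 ≥ 0 ✓
(iii): 0 ≥ 0 ✓
(iv): -294 ≤ -35 ✓
(v): 343 ≥ 32 ✓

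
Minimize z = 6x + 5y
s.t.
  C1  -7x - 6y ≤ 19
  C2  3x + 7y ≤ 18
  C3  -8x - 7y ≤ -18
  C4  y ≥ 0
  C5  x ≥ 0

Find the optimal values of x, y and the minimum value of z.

Feasible corners and z = 6x + 5y:
  (0, 18/7) → z = 90/7
  (6, 0) → z = 36
  (9/4, 0) → z = 27/2

At the optimal vertex, 3x + 7y = 18 and -8x - 7y = -18.
Solving simultaneously gives x = 0, y = 18/7.

x = 0, y = 18/7, minimum z = 90/7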